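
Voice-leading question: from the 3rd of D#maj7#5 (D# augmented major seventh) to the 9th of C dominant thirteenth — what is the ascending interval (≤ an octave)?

d6

The 3rd of D#maj7#5 (D# augmented major seventh) is F##; the 9th of C dominant thirteenth is D.
F## up to D is 7 semitones, a whole step narrower than a major sixth, so the interval is diminished.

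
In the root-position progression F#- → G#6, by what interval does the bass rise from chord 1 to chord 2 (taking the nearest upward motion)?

major second

The roots are F# and G#.
F# up to G# spans 2 letter names and 2 semitones — a major second.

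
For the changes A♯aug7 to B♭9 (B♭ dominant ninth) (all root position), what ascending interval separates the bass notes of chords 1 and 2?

The roots are A♯ and B♭.
From A♯ to B♭: 0 semitones over a second = diminished.

d2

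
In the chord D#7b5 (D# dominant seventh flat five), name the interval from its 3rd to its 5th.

diminished 3rd

D#7b5 (D# dominant seventh flat five) is spelled D#-F##-A-C#.
That puts F## below A.
F## up to A is 2 semitones, a whole step narrower than a major third, so the interval is diminished.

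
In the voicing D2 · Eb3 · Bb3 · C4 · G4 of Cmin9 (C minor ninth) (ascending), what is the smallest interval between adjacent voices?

M2

Adjacent intervals: D2→Eb3 = minor ninth; Eb3→Bb3 = perfect fifth; Bb3→C4 = major second; C4→G4 = perfect fifth.
The smallest is Bb3 to C4, a major second (2 semitones).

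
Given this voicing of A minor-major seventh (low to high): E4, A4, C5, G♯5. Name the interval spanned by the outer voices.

The outer voices are E4 and G♯5.
E up to G♯ spans 10 letter names and 16 semitones — a major tenth.

M10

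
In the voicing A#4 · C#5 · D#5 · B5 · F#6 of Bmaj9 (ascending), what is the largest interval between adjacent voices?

Adjacent intervals: A#4→C#5 = minor third; C#5→D#5 = major second; D#5→B5 = minor sixth; B5→F#6 = perfect fifth.
The largest is D#5 to B5, a minor sixth (8 semitones).

minor sixth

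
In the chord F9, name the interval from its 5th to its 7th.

Spelling the chord: F-A-C-E♭-G.
That puts C below E♭.
C up to E♭ is 3 semitones, a half step narrower than a major third, so the interval is minor.

minor third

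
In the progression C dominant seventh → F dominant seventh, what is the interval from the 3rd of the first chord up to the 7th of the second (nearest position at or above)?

The 3rd of C dominant seventh is E; the 7th of F dominant seventh is Eb.
E up to Eb is 11 semitones, a half step narrower than a perfect octave, so the interval is diminished.

diminished octave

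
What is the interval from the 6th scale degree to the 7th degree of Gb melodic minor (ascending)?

Gb melodic minor: Gb Ab Bbb Cb Db Eb F.
6th scale degree = Eb; 7th scale degree = F.
Counting 2 letters and 2 half steps from Eb gives a major second.

major second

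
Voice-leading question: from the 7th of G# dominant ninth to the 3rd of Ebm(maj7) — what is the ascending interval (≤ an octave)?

The 7th of G# dominant ninth is F#; the 3rd of Ebm(maj7) is Gb.
From F# to Gb: 0 semitones over a second = diminished.

diminished 2nd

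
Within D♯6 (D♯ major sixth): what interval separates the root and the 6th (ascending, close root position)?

D♯6 (D♯ major sixth) is spelled D♯, F𝄪, A♯, B♯.
So we need the interval from D♯ up to B♯.
Counting 6 letters and 9 half steps from D♯ gives a major sixth.

M6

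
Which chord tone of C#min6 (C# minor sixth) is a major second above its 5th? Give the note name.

A#

The chord tones of C#m6 are C#–E–G#–A#.
The 5th is G#. A major second above G# is A#.
A# is the chord's 6th.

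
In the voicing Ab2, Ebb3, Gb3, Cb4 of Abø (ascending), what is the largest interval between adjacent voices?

Adjacent intervals: Ab2→Ebb3 = diminished fifth; Ebb3→Gb3 = major third; Gb3→Cb4 = perfect fourth.
The largest is Ab2 to Ebb3, a diminished fifth (6 semitones).

diminished fifth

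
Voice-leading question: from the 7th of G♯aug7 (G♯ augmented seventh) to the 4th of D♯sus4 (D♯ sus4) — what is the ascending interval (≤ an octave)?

G♯aug7 (G♯ augmented seventh) has F♯ as its 7th, and D♯sus4 (D♯ sus4) has G♯ as its 4th.
Counting 2 letters and 2 half steps from F♯ gives a major second.

M2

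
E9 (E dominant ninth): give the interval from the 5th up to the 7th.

E9 is spelled E G# B D F#.
So we need the interval from B up to D.
B up to D is 3 semitones, a half step narrower than a major third, so the interval is minor.

m3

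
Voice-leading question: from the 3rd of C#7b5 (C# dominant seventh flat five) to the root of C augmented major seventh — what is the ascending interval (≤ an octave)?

diminished 6th

C#7b5 (C# dominant seventh flat five) has E# as its 3rd, and C augmented major seventh has C as its root.
6 letter names make it a sixth; at 7 semitones (a whole step narrower than major) the quality is diminished.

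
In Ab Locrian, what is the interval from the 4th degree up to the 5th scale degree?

minor second

The scale runs Ab Bbb Cb Db Ebb Fb Gb.
That puts Db below Ebb.
2 letter names make it a second; at 1 semitone (a half step narrower than major) the quality is minor.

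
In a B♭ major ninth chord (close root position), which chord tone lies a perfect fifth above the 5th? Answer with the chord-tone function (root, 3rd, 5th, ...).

The chord tones of B♭maj9 are B♭–D–F–A–C.
The 5th is F. A perfect fifth above F is C.
C is the chord's 9th.

9th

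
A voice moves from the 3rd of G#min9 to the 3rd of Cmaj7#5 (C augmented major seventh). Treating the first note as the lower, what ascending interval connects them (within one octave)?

The 3rd of G#min9 is B; the 3rd of Cmaj7#5 (C augmented major seventh) is E.
Counting 4 letters and 5 half steps from B gives a perfect fourth.

perfect fourth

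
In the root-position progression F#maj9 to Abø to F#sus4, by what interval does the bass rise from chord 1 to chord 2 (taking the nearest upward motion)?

The roots are F# and Ab.
F# up to Ab is 2 semitones, a whole step narrower than a major third, so the interval is diminished.

diminished 3rd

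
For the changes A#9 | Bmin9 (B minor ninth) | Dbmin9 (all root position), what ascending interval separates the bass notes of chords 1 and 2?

minor second

The roots are A# and B.
2 letter names make it a second; at 1 semitone (a half step narrower than major) the quality is minor.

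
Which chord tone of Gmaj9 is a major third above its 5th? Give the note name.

F#

Spelling the chord: G B D F# A.
The 5th is D. A major third above D is F#.
F# is the chord's 7th.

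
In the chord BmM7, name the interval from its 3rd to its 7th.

Bm(maj7): B-D-F#-A#.
3rd = D; 7th = A#.
D up to A# is 8 semitones, a half step wider than a perfect fifth, so the interval is augmented.

A5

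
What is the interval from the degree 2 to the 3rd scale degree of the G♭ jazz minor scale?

m2

G♭ melodic minor: G♭ A♭ B𝄫 C♭ D♭ E♭ F.
So we need the interval from A♭ up to B𝄫.
2 letter names make it a second; at 1 semitone (a half step narrower than major) the quality is minor.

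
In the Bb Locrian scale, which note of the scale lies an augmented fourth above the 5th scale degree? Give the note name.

The scale is Bb Cb Db Eb Fb Gb Ab.
The 5th scale degree is Fb; an augmented fourth above that is Bb — scale degree 1.

Bb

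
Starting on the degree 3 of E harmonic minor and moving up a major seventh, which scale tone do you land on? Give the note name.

The scale is E F♯ G A B C D♯.
The degree 3 is G; a major seventh above that is F♯ — scale degree 2.

F#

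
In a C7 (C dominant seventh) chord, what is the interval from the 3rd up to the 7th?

diminished 5th

The chord tones of C dominant seventh are C E G Bb.
3rd = E; 7th = Bb.
E up to Bb is 6 semitones, a half step narrower than a perfect fifth, so the interval is diminished.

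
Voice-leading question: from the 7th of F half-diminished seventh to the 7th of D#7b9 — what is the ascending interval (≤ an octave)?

The 7th of F half-diminished seventh is Eb; the 7th of D#7b9 is C#.
Eb up to C# is 10 semitones, a half step wider than a major sixth, so the interval is augmented.

A6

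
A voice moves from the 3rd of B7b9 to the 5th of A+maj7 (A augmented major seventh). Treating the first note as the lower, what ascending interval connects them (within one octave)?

B7b9 has D# as its 3rd, and A+maj7 (A augmented major seventh) has E# as its 5th.
D# up to E# spans 2 letter names and 2 semitones — a major second.

major 2nd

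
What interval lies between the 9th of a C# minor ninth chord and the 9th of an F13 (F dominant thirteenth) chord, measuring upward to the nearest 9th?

diminished fourth

The 9th of C# minor ninth is D#; the 9th of F13 (F dominant thirteenth) is G.
From D# to G: 4 semitones over a fourth = diminished.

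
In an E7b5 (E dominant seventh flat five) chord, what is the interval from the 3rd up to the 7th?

E dominant seventh flat five is spelled E, G#, Bb, D.
So we need the interval from G# up to D.
From G# to D: 6 semitones over a fifth = diminished.

diminished fifth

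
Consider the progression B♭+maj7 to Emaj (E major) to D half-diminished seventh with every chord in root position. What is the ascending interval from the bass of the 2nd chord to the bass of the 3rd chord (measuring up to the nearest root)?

minor seventh

The roots are E and D.
7 letter names make it a seventh; at 10 semitones (a half step narrower than major) the quality is minor.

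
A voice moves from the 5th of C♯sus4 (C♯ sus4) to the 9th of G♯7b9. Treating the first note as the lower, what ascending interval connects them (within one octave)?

The 5th of C♯sus4 (C♯ sus4) is G♯; the 9th of G♯7b9 is A.
G♯ up to A is 1 semitone, a half step narrower than a major second, so the interval is minor.

minor 2nd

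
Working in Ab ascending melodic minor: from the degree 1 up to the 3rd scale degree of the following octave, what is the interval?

Ab melodic minor: Ab Bb Cb Db Eb F G.
The degree 1 is Ab and the scale degree 3 (up an octave) is Cb.
10 letter names make it a tenth; at 15 semitones (a half step narrower than major) the quality is minor.

minor tenth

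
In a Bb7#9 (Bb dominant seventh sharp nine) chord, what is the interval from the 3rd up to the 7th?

Bb7#9 is spelled Bb, D, F, Ab, C#.
The 3rd is D and the 7th is Ab.
From D to Ab: 6 semitones over a fifth = diminished.

diminished fifth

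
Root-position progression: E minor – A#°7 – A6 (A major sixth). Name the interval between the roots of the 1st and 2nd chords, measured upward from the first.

augmented 4th

The roots are E and A#.
E up to A# is 6 semitones, a half step wider than a perfect fourth, so the interval is augmented.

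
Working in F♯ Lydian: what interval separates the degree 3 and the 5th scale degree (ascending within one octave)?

m3

Spelling F♯ Lydian: F♯ G♯ A♯ B♯ C♯ D♯ E♯.
The degree 3 is A♯ and the degree 5 is C♯.
A♯ up to C♯ is 3 semitones, a half step narrower than a major third, so the interval is minor.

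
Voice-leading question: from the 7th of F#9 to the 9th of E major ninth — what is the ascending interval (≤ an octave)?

major second

The 7th of F#9 is E; the 9th of E major ninth is F#.
E up to F# spans 2 letter names and 2 semitones — a major second.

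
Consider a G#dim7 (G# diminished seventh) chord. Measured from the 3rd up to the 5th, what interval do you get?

minor third

Spelling the chord: G#, B, D, F.
3rd = B; 5th = D.
From B to D: 3 semitones over a third = minor.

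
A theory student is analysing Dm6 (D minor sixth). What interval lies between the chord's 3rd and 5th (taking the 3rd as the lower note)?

major third

Dm6 (D minor sixth): D-F-A-B.
The 3rd is F and the 5th is A.
Counting 3 letters and 4 half steps from F gives a major third.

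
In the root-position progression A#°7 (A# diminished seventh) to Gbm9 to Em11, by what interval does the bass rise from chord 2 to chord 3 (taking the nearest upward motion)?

augmented 6th

The roots are Gb and E.
From Gb to E: 10 semitones over a sixth = augmented.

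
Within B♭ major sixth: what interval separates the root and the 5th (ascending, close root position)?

B♭6: B♭ D F G.
That puts B♭ below F.
Counting 5 letters and 7 half steps from B♭ gives a perfect fifth.

perfect fifth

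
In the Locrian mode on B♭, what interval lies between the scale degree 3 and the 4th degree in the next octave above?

major 9th

B♭ locrian: B♭ C♭ D♭ E♭ F♭ G♭ A♭.
The scale degree 3 is D♭ and the 4th scale degree (up an octave) is E♭.
D♭ up to E♭ spans 9 letter names and 14 semitones — a major ninth.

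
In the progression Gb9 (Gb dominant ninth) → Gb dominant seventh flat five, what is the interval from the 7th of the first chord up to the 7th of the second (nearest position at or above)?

Gb9 (Gb dominant ninth) has Fb as its 7th, and Gb dominant seventh flat five has Fb as its 7th.
Fb up to Fb spans 1 letter names and 0 semitones — a perfect unison.

perfect unison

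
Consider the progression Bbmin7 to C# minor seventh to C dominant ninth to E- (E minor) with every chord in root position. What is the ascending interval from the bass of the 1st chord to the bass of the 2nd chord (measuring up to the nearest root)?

The roots are Bb and C#.
2 letter names make it a second; at 3 semitones (a half step wider than major) the quality is augmented.

A2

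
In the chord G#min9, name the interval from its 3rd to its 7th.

G#min9: G# B D# F# A#.
The 3rd is B and the 7th is F#.
From B to F# is 7 semitones, exactly the perfect fifth.

P5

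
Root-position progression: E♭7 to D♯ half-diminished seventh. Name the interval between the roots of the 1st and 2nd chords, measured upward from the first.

augmented seventh

The roots are E♭ and D♯.
E♭ up to D♯ is 12 semitones, a half step wider than a major seventh, so the interval is augmented.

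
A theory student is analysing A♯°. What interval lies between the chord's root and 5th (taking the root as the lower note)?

diminished fifth

Spelling the chord: A♯ C♯ E.
The root is A♯ and the 5th is E.
A♯ up to E is 6 semitones, a half step narrower than a perfect fifth, so the interval is diminished.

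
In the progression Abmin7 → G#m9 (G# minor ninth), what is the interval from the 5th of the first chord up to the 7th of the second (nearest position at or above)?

The 5th of Abmin7 is Eb; the 7th of G#m9 (G# minor ninth) is F#.
From Eb to F#: 3 semitones over a second = augmented.

augmented second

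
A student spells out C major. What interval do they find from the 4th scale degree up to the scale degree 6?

major third

C major: C D E F G A B.
The 4th scale degree is F and the degree 6 is A.
F up to A spans 3 letter names and 4 semitones — a major third.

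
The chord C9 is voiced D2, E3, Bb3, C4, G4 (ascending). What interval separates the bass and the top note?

The outer voices are D2 and G4.
From D to G is 29 semitones, exactly the perfect 18th.

P18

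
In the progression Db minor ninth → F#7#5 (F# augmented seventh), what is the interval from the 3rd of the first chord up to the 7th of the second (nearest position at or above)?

augmented 7th

Db minor ninth has Fb as its 3rd, and F#7#5 (F# augmented seventh) has E as its 7th.
From Fb to E: 12 semitones over a seventh = augmented.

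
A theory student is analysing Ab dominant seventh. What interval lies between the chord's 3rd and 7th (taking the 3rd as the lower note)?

d5

Ab7 (Ab dominant seventh) is spelled Ab-C-Eb-Gb.
So we need the interval from C up to Gb.
C up to Gb is 6 semitones, a half step narrower than a perfect fifth, so the interval is diminished.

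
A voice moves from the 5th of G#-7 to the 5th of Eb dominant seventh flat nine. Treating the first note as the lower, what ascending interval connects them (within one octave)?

G#-7 has D# as its 5th, and Eb dominant seventh flat nine has Bb as its 5th.
From D# to Bb: 7 semitones over a sixth = diminished.

diminished sixth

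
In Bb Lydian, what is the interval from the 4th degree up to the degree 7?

Spelling Bb Lydian: Bb C D E F G A.
4th degree = E; scale degree 7 = A.
E up to A spans 4 letter names and 5 semitones — a perfect fourth.

perfect fourth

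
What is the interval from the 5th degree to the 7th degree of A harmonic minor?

Spelling A harmonic minor: A B C D E F G#.
5th degree = E; 7th scale degree = G#.
Counting 3 letters and 4 half steps from E gives a major third.

M3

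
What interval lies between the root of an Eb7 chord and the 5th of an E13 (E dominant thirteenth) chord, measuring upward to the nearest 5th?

A5

Eb7 has Eb as its root, and E13 (E dominant thirteenth) has B as its 5th.
Eb up to B is 8 semitones, a half step wider than a perfect fifth, so the interval is augmented.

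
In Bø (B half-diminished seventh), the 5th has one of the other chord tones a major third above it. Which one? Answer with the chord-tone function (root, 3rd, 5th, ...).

Bø7: B–D–F–A.
The 5th is F. A major third above F is A.
A is the chord's 7th.

7th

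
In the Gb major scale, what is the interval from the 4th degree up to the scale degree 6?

Spelling the Gb major scale: Gb Ab Bb Cb Db Eb F.
So we need the interval from Cb up to Eb.
Cb up to Eb spans 3 letter names and 4 semitones — a major third.

major 3rd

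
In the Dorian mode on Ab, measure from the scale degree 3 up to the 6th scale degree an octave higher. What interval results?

augmented eleventh

The scale runs Ab Bb Cb Db Eb F Gb.
That puts Cb below F.
11 letter names make it an eleventh; at 18 semitones (a half step wider than perfect) the quality is augmented.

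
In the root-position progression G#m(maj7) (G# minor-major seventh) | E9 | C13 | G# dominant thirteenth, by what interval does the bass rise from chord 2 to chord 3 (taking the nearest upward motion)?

minor sixth

The roots are E and C.
From E to C: 8 semitones over a sixth = minor.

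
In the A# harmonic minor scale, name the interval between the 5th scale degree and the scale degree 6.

Spelling the A# harmonic minor scale: A# B# C# D# E# F# G##.
So we need the interval from E# up to F#.
2 letter names make it a second; at 1 semitone (a half step narrower than major) the quality is minor.

minor second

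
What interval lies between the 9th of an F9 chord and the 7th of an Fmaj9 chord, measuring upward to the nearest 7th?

The 9th of F9 is G; the 7th of Fmaj9 is E.
From G to E is 9 semitones, exactly the major sixth.

major 6th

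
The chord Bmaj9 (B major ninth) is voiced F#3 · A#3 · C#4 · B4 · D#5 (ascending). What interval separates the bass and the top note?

major 13th

The outer voices are F#3 and D#5.
Counting 13 letters and 21 half steps from F# gives a major thirteenth.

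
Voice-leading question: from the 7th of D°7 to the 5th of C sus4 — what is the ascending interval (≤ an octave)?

D°7 has C♭ as its 7th, and C sus4 has G as its 5th.
5 letter names make it a fifth; at 8 semitones (a half step wider than perfect) the quality is augmented.

augmented fifth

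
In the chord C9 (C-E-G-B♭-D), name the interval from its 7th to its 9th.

The 7th is B♭ and the 9th is D.
Counting 3 letters and 4 half steps from B♭ gives a major third.

M3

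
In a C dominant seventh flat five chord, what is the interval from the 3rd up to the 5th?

diminished 3rd

C7b5: C E Gb Bb.
The 3rd is E and the 5th is Gb.
From E to Gb: 2 semitones over a third = diminished.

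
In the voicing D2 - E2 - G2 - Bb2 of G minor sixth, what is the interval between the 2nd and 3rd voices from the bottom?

minor 3rd

Those voices are E2 and G2.
E up to G is 3 semitones, a half step narrower than a major third, so the interval is minor.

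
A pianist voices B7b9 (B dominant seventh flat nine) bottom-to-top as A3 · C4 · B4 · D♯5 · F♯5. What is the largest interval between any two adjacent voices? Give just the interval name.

M7

Adjacent intervals: A3→C4 = minor third; C4→B4 = major seventh; B4→D♯5 = major third; D♯5→F♯5 = minor third.
The largest is C4 to B4, a major seventh (11 semitones).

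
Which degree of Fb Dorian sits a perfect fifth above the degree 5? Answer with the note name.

The scale is Fb Gb Abb Bbb Cb Db Ebb.
The degree 5 is Cb; a perfect fifth above that is Gb — scale degree 2.

Gb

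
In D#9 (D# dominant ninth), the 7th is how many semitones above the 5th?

D#9 (D# dominant ninth): D#-F##-A#-C#-E#.
A# to C# is a minor third: 3 semitones.

3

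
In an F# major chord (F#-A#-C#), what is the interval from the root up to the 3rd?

The root is F# and the 3rd is A#.
From F# to A# is 4 semitones, exactly the major third.

M3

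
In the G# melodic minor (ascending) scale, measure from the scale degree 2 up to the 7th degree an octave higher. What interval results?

major thirteenth

G# melodic minor: G# A# B C# D# E# F##.
That puts A# below F##.
Counting 13 letters and 21 half steps from A# gives a major thirteenth.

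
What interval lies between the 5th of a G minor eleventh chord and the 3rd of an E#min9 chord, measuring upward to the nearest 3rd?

augmented 4th

G minor eleventh has D as its 5th, and E#min9 has G# as its 3rd.
4 letter names make it a fourth; at 6 semitones (a half step wider than perfect) the quality is augmented.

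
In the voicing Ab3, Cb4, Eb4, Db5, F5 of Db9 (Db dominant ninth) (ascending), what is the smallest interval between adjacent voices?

Adjacent intervals: Ab3→Cb4 = minor third; Cb4→Eb4 = major third; Eb4→Db5 = minor seventh; Db5→F5 = major third.
The smallest is Ab3 to Cb4, a minor third (3 semitones).

m3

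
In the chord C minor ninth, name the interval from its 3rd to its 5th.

M3

The chord tones of C minor ninth are C, Eb, G, Bb, D.
That puts Eb below G.
From Eb to G is 4 semitones, exactly the major third.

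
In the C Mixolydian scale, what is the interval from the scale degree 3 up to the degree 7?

The scale runs C D E F G A B♭.
Scale degree 3 = E; scale degree 7 = B♭.
From E to B♭: 6 semitones over a fifth = diminished.

diminished fifth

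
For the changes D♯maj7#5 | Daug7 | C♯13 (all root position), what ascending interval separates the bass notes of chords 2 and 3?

The roots are D and C♯.
Counting 7 letters and 11 half steps from D gives a major seventh.

M7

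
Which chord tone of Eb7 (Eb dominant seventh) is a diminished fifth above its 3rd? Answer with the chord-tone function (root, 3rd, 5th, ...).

7th

Eb7: Eb-G-Bb-Db.
The 3rd is G. A diminished fifth above G is Db.
Db is the chord's 7th.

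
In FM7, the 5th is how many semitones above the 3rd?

3

Spelling the chord: F A C E.
A to C is a minor third: 3 semitones.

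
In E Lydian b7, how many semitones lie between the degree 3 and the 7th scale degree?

The scale is E F♯ G♯ A♯ B C♯ D.
G♯ up to D is a diminished fifth — 6 semitones.

6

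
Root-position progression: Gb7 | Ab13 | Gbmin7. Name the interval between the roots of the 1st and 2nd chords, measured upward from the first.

major 2nd

The roots are Gb and Ab.
Gb up to Ab spans 2 letter names and 2 semitones — a major second.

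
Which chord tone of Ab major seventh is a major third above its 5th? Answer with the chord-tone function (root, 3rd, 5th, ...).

Spelling the chord: Ab-C-Eb-G.
The 5th is Eb. A major third above Eb is G.
G is the chord's 7th.

7th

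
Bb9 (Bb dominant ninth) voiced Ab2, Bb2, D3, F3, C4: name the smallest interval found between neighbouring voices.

Adjacent intervals: Ab2→Bb2 = major second; Bb2→D3 = major third; D3→F3 = minor third; F3→C4 = perfect fifth.
The smallest is Ab2 to Bb2, a major second (2 semitones).

M2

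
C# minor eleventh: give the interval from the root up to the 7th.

minor 7th

The chord tones of C#m11 are C#, E, G#, B, D#, F#.
That puts C# below B.
7 letter names make it a seventh; at 10 semitones (a half step narrower than major) the quality is minor.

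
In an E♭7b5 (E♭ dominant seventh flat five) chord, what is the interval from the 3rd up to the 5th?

The chord tones of E♭7b5 are E♭–G–B𝄫–D♭.
3rd = G; 5th = B𝄫.
G up to B𝄫 is 2 semitones, a whole step narrower than a major third, so the interval is diminished.

diminished third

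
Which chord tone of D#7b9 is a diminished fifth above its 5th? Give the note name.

E

Spelling the chord: D#–F##–A#–C#–E.
The 5th is A#. A diminished fifth above A# is E.
E is the chord's 9th.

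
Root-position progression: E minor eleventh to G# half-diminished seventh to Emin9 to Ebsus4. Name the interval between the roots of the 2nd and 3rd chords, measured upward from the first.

minor 6th

The roots are G# and E.
G# up to E is 8 semitones, a half step narrower than a major sixth, so the interval is minor.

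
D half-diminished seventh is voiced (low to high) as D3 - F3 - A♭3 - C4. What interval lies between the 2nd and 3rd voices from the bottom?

Those voices are F3 and A♭3.
F up to A♭ is 3 semitones, a half step narrower than a major third, so the interval is minor.

minor third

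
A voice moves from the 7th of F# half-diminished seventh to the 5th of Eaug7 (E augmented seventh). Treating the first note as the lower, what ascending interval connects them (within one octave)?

augmented 5th

The 7th of F# half-diminished seventh is E; the 5th of Eaug7 (E augmented seventh) is B#.
From E to B#: 8 semitones over a fifth = augmented.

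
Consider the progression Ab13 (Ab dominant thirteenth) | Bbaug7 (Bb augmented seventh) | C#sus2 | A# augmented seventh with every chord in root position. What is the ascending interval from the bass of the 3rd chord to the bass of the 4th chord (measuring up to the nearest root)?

The roots are C# and A#.
Counting 6 letters and 9 half steps from C# gives a major sixth.

major 6th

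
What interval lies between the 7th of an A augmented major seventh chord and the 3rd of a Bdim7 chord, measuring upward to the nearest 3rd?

The 7th of A augmented major seventh is G#; the 3rd of Bdim7 is D.
G# up to D is 6 semitones, a half step narrower than a perfect fifth, so the interval is diminished.

diminished fifth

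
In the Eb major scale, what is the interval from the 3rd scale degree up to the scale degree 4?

minor second

The scale runs Eb F G Ab Bb C D.
So we need the interval from G up to Ab.
From G to Ab: 1 semitone over a second = minor.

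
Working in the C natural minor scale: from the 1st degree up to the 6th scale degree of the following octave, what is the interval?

Spelling the C natural minor scale: C D Eb F G Ab Bb.
So we need the interval from C up to Ab.
13 letter names make it a thirteenth; at 20 semitones (a half step narrower than major) the quality is minor.

minor thirteenth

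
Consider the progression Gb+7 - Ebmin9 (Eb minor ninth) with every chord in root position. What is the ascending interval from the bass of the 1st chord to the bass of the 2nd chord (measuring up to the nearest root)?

The roots are Gb and Eb.
Gb up to Eb spans 6 letter names and 9 semitones — a major sixth.

major sixth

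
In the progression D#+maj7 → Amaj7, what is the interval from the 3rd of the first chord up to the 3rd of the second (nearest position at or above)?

The 3rd of D#+maj7 is F##; the 3rd of Amaj7 is C#.
5 letter names make it a fifth; at 6 semitones (a half step narrower than perfect) the quality is diminished.

diminished fifth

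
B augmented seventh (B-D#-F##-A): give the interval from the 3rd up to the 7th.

diminished fifth

So we need the interval from D# up to A.
From D# to A: 6 semitones over a fifth = diminished.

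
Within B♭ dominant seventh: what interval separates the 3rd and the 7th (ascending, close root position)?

B♭7 (B♭ dominant seventh): B♭ D F A♭.
The 3rd is D and the 7th is A♭.
From D to A♭: 6 semitones over a fifth = diminished.

diminished fifth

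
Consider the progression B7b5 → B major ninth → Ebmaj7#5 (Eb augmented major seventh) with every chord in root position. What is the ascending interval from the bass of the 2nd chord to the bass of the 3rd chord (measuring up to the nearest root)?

diminished fourth

The roots are B and Eb.
B up to Eb is 4 semitones, a half step narrower than a perfect fourth, so the interval is diminished.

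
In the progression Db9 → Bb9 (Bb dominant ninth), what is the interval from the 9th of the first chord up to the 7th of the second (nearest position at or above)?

The 9th of Db9 is Eb; the 7th of Bb9 (Bb dominant ninth) is Ab.
Counting 4 letters and 5 half steps from Eb gives a perfect fourth.

P4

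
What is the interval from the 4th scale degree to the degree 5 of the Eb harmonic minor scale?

The scale runs Eb F Gb Ab Bb Cb D.
4th scale degree = Ab; scale degree 5 = Bb.
Ab up to Bb spans 2 letter names and 2 semitones — a major second.

major 2nd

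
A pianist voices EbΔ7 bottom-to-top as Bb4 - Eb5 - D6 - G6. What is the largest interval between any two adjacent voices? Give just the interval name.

major seventh

Adjacent intervals: Bb4→Eb5 = perfect fourth; Eb5→D6 = major seventh; D6→G6 = perfect fourth.
The largest is Eb5 to D6, a major seventh (11 semitones).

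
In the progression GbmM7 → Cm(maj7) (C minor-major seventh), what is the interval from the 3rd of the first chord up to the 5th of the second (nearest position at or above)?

GbmM7 has Bbb as its 3rd, and Cm(maj7) (C minor-major seventh) has G as its 5th.
6 letter names make it a sixth; at 10 semitones (a half step wider than major) the quality is augmented.

augmented sixth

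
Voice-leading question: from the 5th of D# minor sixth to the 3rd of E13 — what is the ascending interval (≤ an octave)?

minor seventh

The 5th of D# minor sixth is A#; the 3rd of E13 is G#.
A# up to G# is 10 semitones, a half step narrower than a major seventh, so the interval is minor.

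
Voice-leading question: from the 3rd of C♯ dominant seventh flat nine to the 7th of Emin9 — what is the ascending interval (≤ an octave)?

C♯ dominant seventh flat nine has E♯ as its 3rd, and Emin9 has D as its 7th.
From E♯ to D: 9 semitones over a seventh = diminished.

diminished 7th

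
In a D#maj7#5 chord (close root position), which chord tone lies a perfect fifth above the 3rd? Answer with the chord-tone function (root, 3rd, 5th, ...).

7th

The chord tones of D# augmented major seventh are D# F## A## C##.
The 3rd is F##. A perfect fifth above F## is C##.
C## is the chord's 7th.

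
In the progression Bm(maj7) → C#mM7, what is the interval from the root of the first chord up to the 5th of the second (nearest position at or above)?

major 6th

Bm(maj7) has B as its root, and C#mM7 has G# as its 5th.
From B to G# is 9 semitones, exactly the major sixth.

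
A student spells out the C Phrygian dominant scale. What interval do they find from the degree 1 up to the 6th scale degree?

minor sixth

Spelling the C Phrygian dominant scale: C Db E F G Ab Bb.
That puts C below Ab.
From C to Ab: 8 semitones over a sixth = minor.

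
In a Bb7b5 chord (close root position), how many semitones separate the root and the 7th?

10

Spelling the chord: Bb-D-Fb-Ab.
Bb to Ab is a minor seventh: 10 semitones.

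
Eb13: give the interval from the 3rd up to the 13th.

The chord tones of Eb13 are Eb–G–Bb–Db–F–C.
3rd = G; 13th = C.
Counting 11 letters and 17 half steps from G gives a perfect eleventh.

perfect eleventh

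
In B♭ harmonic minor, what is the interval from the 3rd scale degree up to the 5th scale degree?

The scale runs B♭ C D♭ E♭ F G♭ A.
So we need the interval from D♭ up to F.
Counting 3 letters and 4 half steps from D♭ gives a major third.

major third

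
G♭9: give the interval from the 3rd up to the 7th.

Spelling the chord: G♭-B♭-D♭-F♭-A♭.
That puts B♭ below F♭.
B♭ up to F♭ is 6 semitones, a half step narrower than a perfect fifth, so the interval is diminished.

d5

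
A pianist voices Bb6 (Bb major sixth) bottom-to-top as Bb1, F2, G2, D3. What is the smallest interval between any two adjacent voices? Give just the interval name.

Adjacent intervals: Bb1→F2 = perfect fifth; F2→G2 = major second; G2→D3 = perfect fifth.
The smallest is F2 to G2, a major second (2 semitones).

major second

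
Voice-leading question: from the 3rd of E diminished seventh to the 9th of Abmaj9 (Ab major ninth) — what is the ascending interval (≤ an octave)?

E diminished seventh has G as its 3rd, and Abmaj9 (Ab major ninth) has Bb as its 9th.
From G to Bb: 3 semitones over a third = minor.

minor third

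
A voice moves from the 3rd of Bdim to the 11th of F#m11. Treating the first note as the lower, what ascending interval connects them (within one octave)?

Bdim has D as its 3rd, and F#m11 has B as its 11th.
D up to B spans 6 letter names and 9 semitones — a major sixth.

major sixth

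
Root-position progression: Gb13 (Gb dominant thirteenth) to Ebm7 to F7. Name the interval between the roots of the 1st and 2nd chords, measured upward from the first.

The roots are Gb and Eb.
Counting 6 letters and 9 half steps from Gb gives a major sixth.

M6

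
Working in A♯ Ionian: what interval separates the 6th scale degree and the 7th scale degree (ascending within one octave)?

The scale runs A♯ B♯ C𝄪 D♯ E♯ F𝄪 G𝄪.
The 6th scale degree is F𝄪 and the degree 7 is G𝄪.
Counting 2 letters and 2 half steps from F𝄪 gives a major second.

M2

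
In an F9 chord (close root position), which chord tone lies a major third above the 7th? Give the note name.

G

F9 (F dominant ninth) is spelled F–A–C–Eb–G.
The 7th is Eb. A major third above Eb is G.
G is the chord's 9th.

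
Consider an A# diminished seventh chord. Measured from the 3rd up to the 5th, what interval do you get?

minor 3rd

The chord tones of A#dim7 are A#-C#-E-G.
3rd = C#; 5th = E.
3 letter names make it a third; at 3 semitones (a half step narrower than major) the quality is minor.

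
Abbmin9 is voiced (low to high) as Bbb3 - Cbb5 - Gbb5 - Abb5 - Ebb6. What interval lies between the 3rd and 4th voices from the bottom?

major second

Those voices are Gbb5 and Abb5.
From Gbb to Abb is 2 semitones, exactly the major second.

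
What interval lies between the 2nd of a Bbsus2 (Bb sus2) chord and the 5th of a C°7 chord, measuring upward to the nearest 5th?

d5

Bbsus2 (Bb sus2) has C as its 2nd, and C°7 has Gb as its 5th.
5 letter names make it a fifth; at 6 semitones (a half step narrower than perfect) the quality is diminished.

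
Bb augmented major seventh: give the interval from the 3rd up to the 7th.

Bb+maj7 (Bb augmented major seventh): Bb, D, F#, A.
The 3rd is D and the 7th is A.
Counting 5 letters and 7 half steps from D gives a perfect fifth.

P5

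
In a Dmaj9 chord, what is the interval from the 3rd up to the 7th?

P5

Dmaj9 (D major ninth): D-F♯-A-C♯-E.
The 3rd is F♯ and the 7th is C♯.
From F♯ to C♯ is 7 semitones, exactly the perfect fifth.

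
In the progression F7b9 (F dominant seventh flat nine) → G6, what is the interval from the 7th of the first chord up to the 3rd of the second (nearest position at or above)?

augmented 5th

The 7th of F7b9 (F dominant seventh flat nine) is E♭; the 3rd of G6 is B.
E♭ up to B is 8 semitones, a half step wider than a perfect fifth, so the interval is augmented.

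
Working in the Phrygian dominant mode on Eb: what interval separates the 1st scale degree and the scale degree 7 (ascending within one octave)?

minor seventh

Eb phrygian dominant: Eb Fb G Ab Bb Cb Db.
The 1st scale degree is Eb and the scale degree 7 is Db.
Eb up to Db is 10 semitones, a half step narrower than a major seventh, so the interval is minor.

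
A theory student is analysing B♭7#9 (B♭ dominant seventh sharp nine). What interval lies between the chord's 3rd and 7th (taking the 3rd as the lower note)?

diminished fifth

The chord tones of B♭ dominant seventh sharp nine are B♭ D F A♭ C♯.
So we need the interval from D up to A♭.
From D to A♭: 6 semitones over a fifth = diminished.
This 3–7 tritone is the characteristic tension at the heart of the dominant sound.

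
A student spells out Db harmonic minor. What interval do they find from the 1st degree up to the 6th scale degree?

m6

Spelling Db harmonic minor: Db Eb Fb Gb Ab Bbb C.
So we need the interval from Db up to Bbb.
6 letter names make it a sixth; at 8 semitones (a half step narrower than major) the quality is minor.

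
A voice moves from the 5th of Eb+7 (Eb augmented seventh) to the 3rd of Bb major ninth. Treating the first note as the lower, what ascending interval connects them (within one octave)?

The 5th of Eb+7 (Eb augmented seventh) is B; the 3rd of Bb major ninth is D.
3 letter names make it a third; at 3 semitones (a half step narrower than major) the quality is minor.

m3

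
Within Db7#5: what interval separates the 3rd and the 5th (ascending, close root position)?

M3

Db augmented seventh: Db–F–A–Cb.
The 3rd is F and the 5th is A.
From F to A is 4 semitones, exactly the major third.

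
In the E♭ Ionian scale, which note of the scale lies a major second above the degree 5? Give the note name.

C

The scale is E♭ F G A♭ B♭ C D.
The degree 5 is B♭; a major second above that is C — scale degree 6.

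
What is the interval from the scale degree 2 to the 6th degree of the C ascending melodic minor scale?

Spelling the C ascending melodic minor scale: C D Eb F G A B.
That puts D below A.
Counting 5 letters and 7 half steps from D gives a perfect fifth.

P5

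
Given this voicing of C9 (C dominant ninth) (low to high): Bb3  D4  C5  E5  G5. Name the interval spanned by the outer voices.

major thirteenth

The outer voices are Bb3 and G5.
From Bb to G is 21 semitones, exactly the major thirteenth.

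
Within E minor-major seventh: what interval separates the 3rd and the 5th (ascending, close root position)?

The chord tones of EmM7 are E, G, B, D#.
The 3rd is G and the 5th is B.
From G to B is 4 semitones, exactly the major third.

major third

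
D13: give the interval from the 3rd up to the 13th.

D13: D F# A C E B.
That puts F# below B.
From F# to B is 17 semitones, exactly the perfect eleventh.

perfect 11th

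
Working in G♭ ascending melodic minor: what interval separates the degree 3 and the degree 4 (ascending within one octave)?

Spelling G♭ ascending melodic minor: G♭ A♭ B𝄫 C♭ D♭ E♭ F.
So we need the interval from B𝄫 up to C♭.
Counting 2 letters and 2 half steps from B𝄫 gives a major second.

M2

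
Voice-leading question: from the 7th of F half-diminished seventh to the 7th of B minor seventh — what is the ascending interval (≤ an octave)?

F half-diminished seventh has Eb as its 7th, and B minor seventh has A as its 7th.
4 letter names make it a fourth; at 6 semitones (a half step wider than perfect) the quality is augmented.

augmented fourth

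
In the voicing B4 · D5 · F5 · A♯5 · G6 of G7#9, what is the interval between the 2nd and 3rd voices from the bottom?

Those voices are D5 and F5.
3 letter names make it a third; at 3 semitones (a half step narrower than major) the quality is minor.

minor third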